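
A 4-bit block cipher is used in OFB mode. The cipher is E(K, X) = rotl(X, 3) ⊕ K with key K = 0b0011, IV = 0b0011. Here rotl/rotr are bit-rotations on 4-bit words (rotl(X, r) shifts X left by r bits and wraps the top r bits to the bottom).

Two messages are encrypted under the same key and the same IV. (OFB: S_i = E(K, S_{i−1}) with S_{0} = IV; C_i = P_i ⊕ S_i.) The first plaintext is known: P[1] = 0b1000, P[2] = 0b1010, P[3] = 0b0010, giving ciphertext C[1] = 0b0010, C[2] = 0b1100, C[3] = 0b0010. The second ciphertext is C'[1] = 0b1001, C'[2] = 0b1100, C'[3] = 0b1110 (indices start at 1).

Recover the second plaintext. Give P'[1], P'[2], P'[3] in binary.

P'[1] = 0b0011, P'[2] = 0b1010, P'[3] = 0b1110

In OFB with a reused IV, both messages share the same keystream S_i, so C_i ⊕ C'_i = P_i ⊕ P'_i and thus P'_i = P_i ⊕ C_i ⊕ C'_i.
P'[1]: 0b1000 ⊕ 0b0010 ⊕ 0b1001 = 0b0011.
P'[2]: 0b1010 ⊕ 0b1100 ⊕ 0b1100 = 0b1010.
P'[3]: 0b0010 ⊕ 0b0010 ⊕ 0b1110 = 0b1110.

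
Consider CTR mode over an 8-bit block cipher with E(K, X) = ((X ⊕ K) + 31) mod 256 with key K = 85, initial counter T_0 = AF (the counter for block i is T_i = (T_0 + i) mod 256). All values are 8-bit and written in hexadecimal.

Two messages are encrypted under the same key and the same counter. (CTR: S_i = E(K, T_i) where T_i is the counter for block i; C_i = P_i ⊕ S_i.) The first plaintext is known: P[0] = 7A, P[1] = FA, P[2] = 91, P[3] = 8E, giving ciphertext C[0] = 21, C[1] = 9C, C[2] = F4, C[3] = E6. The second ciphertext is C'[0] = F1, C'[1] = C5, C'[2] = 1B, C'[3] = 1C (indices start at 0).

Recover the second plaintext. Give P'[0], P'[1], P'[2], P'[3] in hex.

P'[0] = AA, P'[1] = A3, P'[2] = 7E, P'[3] = 74

In CTR with a reused counter, both messages share the same keystream S_i, so C_i ⊕ C'_i = P_i ⊕ P'_i and thus P'_i = P_i ⊕ C_i ⊕ C'_i.
P'[0]: 7A ⊕ 21 ⊕ F1 = AA.
P'[1]: FA ⊕ 9C ⊕ C5 = A3.
P'[2]: 91 ⊕ F4 ⊕ 1B = 7E.
P'[3]: 8E ⊕ E6 ⊕ 1C = 74.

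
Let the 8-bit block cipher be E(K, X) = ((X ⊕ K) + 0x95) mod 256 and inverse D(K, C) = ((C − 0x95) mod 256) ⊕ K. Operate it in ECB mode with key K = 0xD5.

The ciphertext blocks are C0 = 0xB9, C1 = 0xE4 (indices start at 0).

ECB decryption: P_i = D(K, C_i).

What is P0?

P0 = 0xF1

P0: D(K, 0xB9) = 0xF1.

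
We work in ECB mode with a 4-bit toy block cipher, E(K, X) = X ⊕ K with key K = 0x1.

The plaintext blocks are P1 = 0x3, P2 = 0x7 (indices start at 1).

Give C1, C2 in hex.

ECB encryption: C_i = E(K, P_i).
C1: E(K, 0x3) = 0x2.
C2: E(K, 0x7) = 0x6.

C1 = 0x2, C2 = 0x6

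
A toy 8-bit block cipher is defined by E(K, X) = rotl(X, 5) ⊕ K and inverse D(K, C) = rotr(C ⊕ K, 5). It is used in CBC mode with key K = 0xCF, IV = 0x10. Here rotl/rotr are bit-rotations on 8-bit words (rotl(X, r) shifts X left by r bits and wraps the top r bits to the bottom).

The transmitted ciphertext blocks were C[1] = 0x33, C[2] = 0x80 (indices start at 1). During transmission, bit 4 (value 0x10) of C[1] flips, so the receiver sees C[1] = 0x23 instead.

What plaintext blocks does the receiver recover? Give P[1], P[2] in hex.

CBC decryption: P_i = D(K, C_i) ⊕ C_{i−1}, with C_{0} = IV.
Only C[1] changed, to 0x23. In CBC, a change in C_i garbles P_i and flips the same bit in P_{i+1}. Decrypting the received ciphertext:
P[1]: D(K, 0x23) = 0x67; 0x67 ⊕ 0x10 = 0x77.
P[2]: D(K, 0x80) = 0x7A; 0x7A ⊕ 0x23 = 0x59.
Blocks that differ from the original plaintext: P[1], P[2].

P[1] = 0x77, P[2] = 0x59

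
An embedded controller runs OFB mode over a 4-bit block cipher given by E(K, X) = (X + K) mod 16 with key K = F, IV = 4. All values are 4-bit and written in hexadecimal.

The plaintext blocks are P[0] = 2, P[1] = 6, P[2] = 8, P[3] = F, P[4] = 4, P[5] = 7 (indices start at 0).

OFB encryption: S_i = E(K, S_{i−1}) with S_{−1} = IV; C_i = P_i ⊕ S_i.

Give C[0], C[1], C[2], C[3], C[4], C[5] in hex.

C[0] = 1, C[1] = 4, C[2] = 9, C[3] = F, C[4] = B, C[5] = 9

C[0]: S = E(K, 4) = 3; 2 ⊕ 3 = 1.
C[1]: S = E(K, 3) = 2; 6 ⊕ 2 = 4.
C[2]: S = E(K, 2) = 1; 8 ⊕ 1 = 9.
C[3]: S = E(K, 1) = 0; F ⊕ 0 = F.
C[4]: S = E(K, 0) = F; 4 ⊕ F = B.
C[5]: S = E(K, F) = E; 7 ⊕ E = 9.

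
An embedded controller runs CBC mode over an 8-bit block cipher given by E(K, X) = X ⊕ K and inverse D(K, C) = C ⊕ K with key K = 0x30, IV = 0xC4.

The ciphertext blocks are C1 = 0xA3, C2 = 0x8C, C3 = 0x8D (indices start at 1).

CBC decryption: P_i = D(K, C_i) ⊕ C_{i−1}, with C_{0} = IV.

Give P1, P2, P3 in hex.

P1: D(K, 0xA3) = 0x93; 0x93 ⊕ 0xC4 = 0x57.
P2: D(K, 0x8C) = 0xBC; 0xBC ⊕ 0xA3 = 0x1F.
P3: D(K, 0x8D) = 0xBD; 0xBD ⊕ 0x8C = 0x31.

P1 = 0x57, P2 = 0x1F, P3 = 0x31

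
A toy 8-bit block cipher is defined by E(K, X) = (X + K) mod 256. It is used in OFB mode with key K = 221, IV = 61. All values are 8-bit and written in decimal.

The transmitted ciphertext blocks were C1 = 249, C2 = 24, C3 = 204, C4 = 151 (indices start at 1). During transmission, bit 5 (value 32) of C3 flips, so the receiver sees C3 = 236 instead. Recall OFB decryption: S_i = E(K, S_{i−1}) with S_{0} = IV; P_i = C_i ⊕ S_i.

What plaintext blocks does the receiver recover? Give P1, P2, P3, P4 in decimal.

Only C3 changed, to 236. In OFB, a change in C_i flips the same bit in P_i only; the keystream is unaffected. Decrypting the received ciphertext:
P1: S = E(K, 61) = 26; 249 ⊕ 26 = 227.
P2: S = E(K, 26) = 247; 24 ⊕ 247 = 239.
P3: S = E(K, 247) = 212; 236 ⊕ 212 = 56.
P4: S = E(K, 212) = 177; 151 ⊕ 177 = 38.
Blocks that differ from the original plaintext: P3.

P1 = 227, P2 = 239, P3 = 56, P4 = 38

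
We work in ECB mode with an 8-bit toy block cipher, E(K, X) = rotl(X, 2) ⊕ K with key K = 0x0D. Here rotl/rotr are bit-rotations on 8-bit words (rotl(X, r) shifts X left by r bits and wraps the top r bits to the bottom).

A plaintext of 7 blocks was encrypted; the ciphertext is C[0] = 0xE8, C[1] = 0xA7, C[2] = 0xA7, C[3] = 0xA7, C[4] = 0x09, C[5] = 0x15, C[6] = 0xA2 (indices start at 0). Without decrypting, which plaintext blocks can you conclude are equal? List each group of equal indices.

ECB encrypts each block independently with the same key, so equal ciphertext blocks imply equal plaintext blocks.
C[1] = C[2] = C[3] = 0xA7, so P[1] = P[2] = P[3].

P[1] = P[2] = P[3]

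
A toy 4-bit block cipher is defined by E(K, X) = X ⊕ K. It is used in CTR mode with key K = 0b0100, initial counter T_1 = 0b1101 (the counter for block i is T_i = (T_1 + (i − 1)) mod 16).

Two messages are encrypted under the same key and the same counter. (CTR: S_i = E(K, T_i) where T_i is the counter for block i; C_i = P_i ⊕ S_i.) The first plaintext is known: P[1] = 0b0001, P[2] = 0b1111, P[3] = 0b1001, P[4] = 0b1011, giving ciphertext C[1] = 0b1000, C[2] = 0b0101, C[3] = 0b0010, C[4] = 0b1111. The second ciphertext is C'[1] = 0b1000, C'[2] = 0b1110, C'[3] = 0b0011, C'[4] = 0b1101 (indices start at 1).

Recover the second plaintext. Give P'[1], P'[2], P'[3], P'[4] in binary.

In CTR with a reused counter, both messages share the same keystream S_i, so C_i ⊕ C'_i = P_i ⊕ P'_i and thus P'_i = P_i ⊕ C_i ⊕ C'_i.
P'[1]: 0b0001 ⊕ 0b1000 ⊕ 0b1000 = 0b0001.
P'[2]: 0b1111 ⊕ 0b0101 ⊕ 0b1110 = 0b0100.
P'[3]: 0b1001 ⊕ 0b0010 ⊕ 0b0011 = 0b1000.
P'[4]: 0b1011 ⊕ 0b1111 ⊕ 0b1101 = 0b1001.

P'[1] = 0b0001, P'[2] = 0b0100, P'[3] = 0b1000, P'[4] = 0b1001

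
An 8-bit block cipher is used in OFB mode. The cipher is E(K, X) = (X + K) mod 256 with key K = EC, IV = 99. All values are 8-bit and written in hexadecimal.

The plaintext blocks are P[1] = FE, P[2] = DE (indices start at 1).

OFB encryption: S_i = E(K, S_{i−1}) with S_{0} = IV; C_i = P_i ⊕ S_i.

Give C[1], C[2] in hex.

C[1] = 7B, C[2] = AF

C[1]: S = E(K, 99) = 85; FE ⊕ 85 = 7B.
C[2]: S = E(K, 85) = 71; DE ⊕ 71 = AF.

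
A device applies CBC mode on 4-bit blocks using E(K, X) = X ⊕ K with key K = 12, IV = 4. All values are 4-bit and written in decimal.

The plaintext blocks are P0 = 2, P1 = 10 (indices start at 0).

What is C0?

CBC encryption: C_i = E(K, P_i ⊕ C_{i−1}), with C_{−1} = IV.
C0: P0 ⊕ 4 = 6; E(K, 6) = 10.

C0 = 10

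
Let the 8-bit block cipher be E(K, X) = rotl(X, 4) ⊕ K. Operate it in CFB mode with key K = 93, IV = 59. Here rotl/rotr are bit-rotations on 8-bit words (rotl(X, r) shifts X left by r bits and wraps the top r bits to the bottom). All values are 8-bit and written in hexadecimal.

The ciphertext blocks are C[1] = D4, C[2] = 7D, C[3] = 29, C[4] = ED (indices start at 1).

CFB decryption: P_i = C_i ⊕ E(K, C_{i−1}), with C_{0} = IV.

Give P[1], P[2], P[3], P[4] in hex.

P[1]: E(K, 59) = 06; D4 ⊕ 06 = D2.
P[2]: E(K, D4) = DE; 7D ⊕ DE = A3.
P[3]: E(K, 7D) = 44; 29 ⊕ 44 = 6D.
P[4]: E(K, 29) = 01; ED ⊕ 01 = EC.

P[1] = D2, P[2] = A3, P[3] = 6D, P[4] = EC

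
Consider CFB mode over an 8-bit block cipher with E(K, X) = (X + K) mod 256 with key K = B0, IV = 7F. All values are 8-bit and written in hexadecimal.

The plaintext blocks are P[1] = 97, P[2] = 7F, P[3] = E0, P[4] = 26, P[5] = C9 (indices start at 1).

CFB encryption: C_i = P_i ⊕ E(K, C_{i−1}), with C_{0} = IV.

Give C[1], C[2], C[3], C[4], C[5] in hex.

C[1] = B8, C[2] = 17, C[3] = 27, C[4] = F1, C[5] = 68

C[1]: E(K, 7F) = 2F; 97 ⊕ 2F = B8.
C[2]: E(K, B8) = 68; 7F ⊕ 68 = 17.
C[3]: E(K, 17) = C7; E0 ⊕ C7 = 27.
C[4]: E(K, 27) = D7; 26 ⊕ D7 = F1.
C[5]: E(K, F1) = A1; C9 ⊕ A1 = 68.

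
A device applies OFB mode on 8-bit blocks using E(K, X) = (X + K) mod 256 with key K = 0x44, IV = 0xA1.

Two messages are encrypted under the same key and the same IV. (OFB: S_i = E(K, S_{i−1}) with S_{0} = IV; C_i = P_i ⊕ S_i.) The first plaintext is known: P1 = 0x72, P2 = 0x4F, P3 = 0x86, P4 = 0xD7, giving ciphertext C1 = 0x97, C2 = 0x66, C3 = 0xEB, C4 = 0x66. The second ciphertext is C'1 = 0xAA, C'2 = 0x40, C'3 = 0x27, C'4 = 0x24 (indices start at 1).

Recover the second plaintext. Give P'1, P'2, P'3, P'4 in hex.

In OFB with a reused IV, both messages share the same keystream S_i, so C_i ⊕ C'_i = P_i ⊕ P'_i and thus P'_i = P_i ⊕ C_i ⊕ C'_i.
P'1: 0x72 ⊕ 0x97 ⊕ 0xAA = 0x4F.
P'2: 0x4F ⊕ 0x66 ⊕ 0x40 = 0x69.
P'3: 0x86 ⊕ 0xEB ⊕ 0x27 = 0x4A.
P'4: 0xD7 ⊕ 0x66 ⊕ 0x24 = 0x95.

P'1 = 0x4F, P'2 = 0x69, P'3 = 0x4A, P'4 = 0x95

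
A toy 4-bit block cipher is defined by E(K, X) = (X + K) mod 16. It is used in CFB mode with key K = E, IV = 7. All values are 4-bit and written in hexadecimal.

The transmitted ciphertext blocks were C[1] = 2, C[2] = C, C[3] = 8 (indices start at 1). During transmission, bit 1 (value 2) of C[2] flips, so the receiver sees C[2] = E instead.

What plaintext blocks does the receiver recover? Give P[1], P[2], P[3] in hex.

P[1] = 7, P[2] = E, P[3] = 4

CFB decryption: P_i = C_i ⊕ E(K, C_{i−1}), with C_{0} = IV.
Only C[2] changed, to E. In CFB, a change in C_i flips the same bit in P_i and garbles P_{i+1}. Decrypting the received ciphertext:
P[1]: E(K, 7) = 5; 2 ⊕ 5 = 7.
P[2]: E(K, 2) = 0; E ⊕ 0 = E.
P[3]: E(K, E) = C; 8 ⊕ C = 4.
Blocks that differ from the original plaintext: P[2], P[3].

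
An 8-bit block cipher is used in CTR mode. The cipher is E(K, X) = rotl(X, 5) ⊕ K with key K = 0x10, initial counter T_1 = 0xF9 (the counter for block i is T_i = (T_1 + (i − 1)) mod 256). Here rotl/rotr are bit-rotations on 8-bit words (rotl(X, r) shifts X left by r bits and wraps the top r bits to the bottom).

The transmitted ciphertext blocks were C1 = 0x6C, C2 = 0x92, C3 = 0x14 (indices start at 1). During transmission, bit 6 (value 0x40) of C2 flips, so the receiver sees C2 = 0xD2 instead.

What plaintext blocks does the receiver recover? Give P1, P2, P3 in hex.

CTR decryption: S_i = E(K, T_i) where T_i is the counter for block i; P_i = C_i ⊕ S_i.
Only C2 changed, to 0xD2. In CTR, a change in C_i flips the same bit in P_i only; the keystream is unaffected. Decrypting the received ciphertext:
P1: T = 0xF9, S = E(K, T) = 0x2F; 0x6C ⊕ 0x2F = 0x43.
P2: T = 0xFA, S = E(K, T) = 0x4F; 0xD2 ⊕ 0x4F = 0x9D.
P3: T = 0xFB, S = E(K, T) = 0x6F; 0x14 ⊕ 0x6F = 0x7B.
Blocks that differ from the original plaintext: P2.

P1 = 0x43, P2 = 0x9D, P3 = 0x7B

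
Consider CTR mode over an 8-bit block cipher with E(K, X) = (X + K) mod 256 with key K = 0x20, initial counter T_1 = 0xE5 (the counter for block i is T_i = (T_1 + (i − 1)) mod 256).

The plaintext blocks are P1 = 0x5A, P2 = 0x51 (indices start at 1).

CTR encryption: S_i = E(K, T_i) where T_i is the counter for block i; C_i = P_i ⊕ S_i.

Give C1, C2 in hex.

C1: T = 0xE5, S = E(K, T) = 0x05; 0x5A ⊕ 0x05 = 0x5F.
C2: T = 0xE6, S = E(K, T) = 0x06; 0x51 ⊕ 0x06 = 0x57.

C1 = 0x5F, C2 = 0x57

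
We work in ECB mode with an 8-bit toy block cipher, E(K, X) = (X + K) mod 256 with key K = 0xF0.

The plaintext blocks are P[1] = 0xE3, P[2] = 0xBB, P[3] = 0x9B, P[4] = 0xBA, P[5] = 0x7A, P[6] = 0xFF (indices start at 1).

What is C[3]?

C[3] = 0x8B

ECB encryption: C_i = E(K, P_i).
C[3]: E(K, 0x9B) = 0x8B.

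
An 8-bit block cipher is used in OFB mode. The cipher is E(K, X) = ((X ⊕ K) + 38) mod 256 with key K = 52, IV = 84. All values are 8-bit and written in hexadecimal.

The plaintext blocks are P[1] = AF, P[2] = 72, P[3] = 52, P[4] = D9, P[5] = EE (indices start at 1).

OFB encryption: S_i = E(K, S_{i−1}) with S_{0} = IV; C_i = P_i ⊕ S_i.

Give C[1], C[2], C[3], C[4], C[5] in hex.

C[1]: S = E(K, 84) = 0E; AF ⊕ 0E = A1.
C[2]: S = E(K, 0E) = 94; 72 ⊕ 94 = E6.
C[3]: S = E(K, 94) = FE; 52 ⊕ FE = AC.
C[4]: S = E(K, FE) = E4; D9 ⊕ E4 = 3D.
C[5]: S = E(K, E4) = EE; EE ⊕ EE = 00.

C[1] = A1, C[2] = E6, C[3] = AC, C[4] = 3D, C[5] = 00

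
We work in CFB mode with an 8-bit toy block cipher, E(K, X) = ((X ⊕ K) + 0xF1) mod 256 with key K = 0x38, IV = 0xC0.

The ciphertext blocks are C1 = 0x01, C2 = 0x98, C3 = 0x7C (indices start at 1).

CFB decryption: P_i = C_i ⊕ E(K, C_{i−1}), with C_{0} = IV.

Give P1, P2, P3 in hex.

P1 = 0xE8, P2 = 0xB2, P3 = 0xED

P1: E(K, 0xC0) = 0xE9; 0x01 ⊕ 0xE9 = 0xE8.
P2: E(K, 0x01) = 0x2A; 0x98 ⊕ 0x2A = 0xB2.
P3: E(K, 0x98) = 0x91; 0x7C ⊕ 0x91 = 0xED.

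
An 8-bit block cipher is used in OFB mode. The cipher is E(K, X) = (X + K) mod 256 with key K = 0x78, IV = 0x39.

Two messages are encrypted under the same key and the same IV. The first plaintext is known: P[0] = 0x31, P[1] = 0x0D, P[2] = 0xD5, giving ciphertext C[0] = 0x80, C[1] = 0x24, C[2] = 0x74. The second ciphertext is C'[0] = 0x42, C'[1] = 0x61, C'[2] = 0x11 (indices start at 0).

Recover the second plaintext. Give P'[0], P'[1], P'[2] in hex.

In OFB with a reused IV, both messages share the same keystream S_i, so C_i ⊕ C'_i = P_i ⊕ P'_i and thus P'_i = P_i ⊕ C_i ⊕ C'_i.
P'[0]: 0x31 ⊕ 0x80 ⊕ 0x42 = 0xF3.
P'[1]: 0x0D ⊕ 0x24 ⊕ 0x61 = 0x48.
P'[2]: 0xD5 ⊕ 0x74 ⊕ 0x11 = 0xB0.

P'[0] = 0xF3, P'[1] = 0x48, P'[2] = 0xB0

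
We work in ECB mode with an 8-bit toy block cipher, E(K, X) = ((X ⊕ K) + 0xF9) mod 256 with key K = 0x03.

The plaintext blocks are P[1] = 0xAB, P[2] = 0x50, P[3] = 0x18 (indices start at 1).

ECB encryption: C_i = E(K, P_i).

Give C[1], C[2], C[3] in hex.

C[1]: E(K, 0xAB) = 0xA1.
C[2]: E(K, 0x50) = 0x4C.
C[3]: E(K, 0x18) = 0x14.

C[1] = 0xA1, C[2] = 0x4C, C[3] = 0x14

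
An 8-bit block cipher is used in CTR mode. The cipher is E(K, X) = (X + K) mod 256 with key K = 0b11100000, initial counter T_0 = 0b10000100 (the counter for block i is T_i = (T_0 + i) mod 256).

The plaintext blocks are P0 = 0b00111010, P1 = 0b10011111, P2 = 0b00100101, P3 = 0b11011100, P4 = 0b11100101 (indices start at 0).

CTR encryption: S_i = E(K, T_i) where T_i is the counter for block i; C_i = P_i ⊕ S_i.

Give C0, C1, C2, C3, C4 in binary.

C0 = 0b01011110, C1 = 0b11111010, C2 = 0b01000011, C3 = 0b10111011, C4 = 0b10001101

C0: T = 0b10000100, S = E(K, T) = 0b01100100; 0b00111010 ⊕ 0b01100100 = 0b01011110.
C1: T = 0b10000101, S = E(K, T) = 0b01100101; 0b10011111 ⊕ 0b01100101 = 0b11111010.
C2: T = 0b10000110, S = E(K, T) = 0b01100110; 0b00100101 ⊕ 0b01100110 = 0b01000011.
C3: T = 0b10000111, S = E(K, T) = 0b01100111; 0b11011100 ⊕ 0b01100111 = 0b10111011.
C4: T = 0b10001000, S = E(K, T) = 0b01101000; 0b11100101 ⊕ 0b01101000 = 0b10001101.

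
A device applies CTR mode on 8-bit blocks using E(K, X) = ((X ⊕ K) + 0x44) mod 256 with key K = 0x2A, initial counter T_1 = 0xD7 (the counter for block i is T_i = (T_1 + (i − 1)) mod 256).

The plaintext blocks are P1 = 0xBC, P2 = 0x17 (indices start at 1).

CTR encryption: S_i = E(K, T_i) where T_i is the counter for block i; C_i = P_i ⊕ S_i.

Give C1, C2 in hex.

C1: T = 0xD7, S = E(K, T) = 0x41; 0xBC ⊕ 0x41 = 0xFD.
C2: T = 0xD8, S = E(K, T) = 0x36; 0x17 ⊕ 0x36 = 0x21.

C1 = 0xFD, C2 = 0x21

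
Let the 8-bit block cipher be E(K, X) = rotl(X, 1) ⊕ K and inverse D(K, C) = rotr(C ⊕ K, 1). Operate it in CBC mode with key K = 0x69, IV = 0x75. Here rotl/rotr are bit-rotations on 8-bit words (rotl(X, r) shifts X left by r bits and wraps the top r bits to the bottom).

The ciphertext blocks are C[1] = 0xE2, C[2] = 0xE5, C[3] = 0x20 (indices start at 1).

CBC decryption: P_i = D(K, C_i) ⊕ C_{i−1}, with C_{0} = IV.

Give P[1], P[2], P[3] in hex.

P[1] = 0xB0, P[2] = 0xA4, P[3] = 0x41

P[1]: D(K, 0xE2) = 0xC5; 0xC5 ⊕ 0x75 = 0xB0.
P[2]: D(K, 0xE5) = 0x46; 0x46 ⊕ 0xE2 = 0xA4.
P[3]: D(K, 0x20) = 0xA4; 0xA4 ⊕ 0xE5 = 0x41.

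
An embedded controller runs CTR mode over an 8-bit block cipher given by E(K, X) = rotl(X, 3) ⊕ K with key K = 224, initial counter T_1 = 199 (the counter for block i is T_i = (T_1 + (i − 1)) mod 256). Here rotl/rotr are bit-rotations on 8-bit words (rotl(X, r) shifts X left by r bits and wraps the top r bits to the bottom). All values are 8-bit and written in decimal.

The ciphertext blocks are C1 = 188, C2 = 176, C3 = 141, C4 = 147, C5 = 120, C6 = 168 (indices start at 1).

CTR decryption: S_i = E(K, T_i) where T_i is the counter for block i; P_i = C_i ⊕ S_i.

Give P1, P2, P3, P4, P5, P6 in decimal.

P1 = 98, P2 = 22, P3 = 35, P4 = 37, P5 = 198, P6 = 46

P1: T = 199, S = E(K, T) = 222; 188 ⊕ 222 = 98.
P2: T = 200, S = E(K, T) = 166; 176 ⊕ 166 = 22.
P3: T = 201, S = E(K, T) = 174; 141 ⊕ 174 = 35.
P4: T = 202, S = E(K, T) = 182; 147 ⊕ 182 = 37.
P5: T = 203, S = E(K, T) = 190; 120 ⊕ 190 = 198.
P6: T = 204, S = E(K, T) = 134; 168 ⊕ 134 = 46.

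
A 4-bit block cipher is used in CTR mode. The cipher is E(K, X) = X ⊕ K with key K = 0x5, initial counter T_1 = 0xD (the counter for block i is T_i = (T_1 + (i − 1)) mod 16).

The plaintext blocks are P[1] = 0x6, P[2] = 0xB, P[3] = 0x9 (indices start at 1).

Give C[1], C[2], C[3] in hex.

CTR encryption: S_i = E(K, T_i) where T_i is the counter for block i; C_i = P_i ⊕ S_i.
C[1]: T = 0xD, S = E(K, T) = 0x8; 0x6 ⊕ 0x8 = 0xE.
C[2]: T = 0xE, S = E(K, T) = 0xB; 0xB ⊕ 0xB = 0x0.
C[3]: T = 0xF, S = E(K, T) = 0xA; 0x9 ⊕ 0xA = 0x3.

C[1] = 0xE, C[2] = 0x0, C[3] = 0x3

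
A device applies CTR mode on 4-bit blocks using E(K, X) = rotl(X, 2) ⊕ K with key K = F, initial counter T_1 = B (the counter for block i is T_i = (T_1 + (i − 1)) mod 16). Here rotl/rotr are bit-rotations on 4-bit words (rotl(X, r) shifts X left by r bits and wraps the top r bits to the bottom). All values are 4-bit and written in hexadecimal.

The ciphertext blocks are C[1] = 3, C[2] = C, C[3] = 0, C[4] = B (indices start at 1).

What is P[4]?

CTR decryption: S_i = E(K, T_i) where T_i is the counter for block i; P_i = C_i ⊕ S_i.
P[4]: T = E, S = E(K, T) = 4; B ⊕ 4 = F.

P[4] = F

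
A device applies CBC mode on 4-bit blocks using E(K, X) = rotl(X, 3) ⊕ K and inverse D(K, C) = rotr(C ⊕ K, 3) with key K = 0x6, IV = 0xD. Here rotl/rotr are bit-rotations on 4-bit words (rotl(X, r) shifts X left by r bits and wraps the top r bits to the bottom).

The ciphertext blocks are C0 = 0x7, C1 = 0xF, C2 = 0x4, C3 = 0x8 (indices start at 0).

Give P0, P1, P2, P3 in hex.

P0 = 0xF, P1 = 0x4, P2 = 0xB, P3 = 0x9

CBC decryption: P_i = D(K, C_i) ⊕ C_{i−1}, with C_{−1} = IV.
P0: D(K, 0x7) = 0x2; 0x2 ⊕ 0xD = 0xF.
P1: D(K, 0xF) = 0x3; 0x3 ⊕ 0x7 = 0x4.
P2: D(K, 0x4) = 0x4; 0x4 ⊕ 0xF = 0xB.
P3: D(K, 0x8) = 0xD; 0xD ⊕ 0x4 = 0x9.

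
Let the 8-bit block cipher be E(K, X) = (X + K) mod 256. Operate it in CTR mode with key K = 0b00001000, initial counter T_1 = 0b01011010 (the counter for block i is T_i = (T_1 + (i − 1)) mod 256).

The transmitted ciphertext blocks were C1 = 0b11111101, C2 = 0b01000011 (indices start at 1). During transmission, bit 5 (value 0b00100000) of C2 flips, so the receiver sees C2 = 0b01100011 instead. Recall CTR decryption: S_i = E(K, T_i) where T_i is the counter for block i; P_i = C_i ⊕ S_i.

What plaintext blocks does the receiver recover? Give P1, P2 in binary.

P1 = 0b10011111, P2 = 0b00000000

Only C2 changed, to 0b01100011. In CTR, a change in C_i flips the same bit in P_i only; the keystream is unaffected. Decrypting the received ciphertext:
P1: T = 0b01011010, S = E(K, T) = 0b01100010; 0b11111101 ⊕ 0b01100010 = 0b10011111.
P2: T = 0b01011011, S = E(K, T) = 0b01100011; 0b01100011 ⊕ 0b01100011 = 0b00000000.
Blocks that differ from the original plaintext: P2.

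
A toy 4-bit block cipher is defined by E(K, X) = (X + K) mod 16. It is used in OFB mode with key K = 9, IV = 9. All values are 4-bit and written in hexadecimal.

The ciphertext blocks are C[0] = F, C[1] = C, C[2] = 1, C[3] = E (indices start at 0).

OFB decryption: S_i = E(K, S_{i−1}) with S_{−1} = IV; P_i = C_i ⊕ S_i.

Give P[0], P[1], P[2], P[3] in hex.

P[0]: S = E(K, 9) = 2; F ⊕ 2 = D.
P[1]: S = E(K, 2) = B; C ⊕ B = 7.
P[2]: S = E(K, B) = 4; 1 ⊕ 4 = 5.
P[3]: S = E(K, 4) = D; E ⊕ D = 3.

P[0] = D, P[1] = 7, P[2] = 5, P[3] = 3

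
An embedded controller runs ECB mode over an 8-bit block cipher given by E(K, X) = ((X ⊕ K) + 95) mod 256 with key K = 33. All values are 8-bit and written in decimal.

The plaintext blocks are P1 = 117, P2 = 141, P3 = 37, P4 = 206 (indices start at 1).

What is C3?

C3 = 99

ECB encryption: C_i = E(K, P_i).
C3: E(K, 37) = 99.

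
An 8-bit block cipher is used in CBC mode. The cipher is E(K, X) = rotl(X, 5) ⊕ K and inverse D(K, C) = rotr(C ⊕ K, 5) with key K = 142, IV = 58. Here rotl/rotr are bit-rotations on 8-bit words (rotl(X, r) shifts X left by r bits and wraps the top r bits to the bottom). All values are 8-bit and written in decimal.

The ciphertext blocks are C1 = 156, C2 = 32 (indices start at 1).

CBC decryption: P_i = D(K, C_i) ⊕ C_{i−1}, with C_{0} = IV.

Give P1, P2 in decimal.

P1 = 170, P2 = 233

P1: D(K, 156) = 144; 144 ⊕ 58 = 170.
P2: D(K, 32) = 117; 117 ⊕ 156 = 233.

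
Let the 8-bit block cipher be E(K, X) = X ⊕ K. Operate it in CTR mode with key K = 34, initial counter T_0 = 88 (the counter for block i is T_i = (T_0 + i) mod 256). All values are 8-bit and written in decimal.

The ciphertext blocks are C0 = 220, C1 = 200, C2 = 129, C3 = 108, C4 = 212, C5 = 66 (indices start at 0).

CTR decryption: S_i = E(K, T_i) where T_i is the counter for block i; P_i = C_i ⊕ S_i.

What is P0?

P0 = 166

P0: T = 88, S = E(K, T) = 122; 220 ⊕ 122 = 166.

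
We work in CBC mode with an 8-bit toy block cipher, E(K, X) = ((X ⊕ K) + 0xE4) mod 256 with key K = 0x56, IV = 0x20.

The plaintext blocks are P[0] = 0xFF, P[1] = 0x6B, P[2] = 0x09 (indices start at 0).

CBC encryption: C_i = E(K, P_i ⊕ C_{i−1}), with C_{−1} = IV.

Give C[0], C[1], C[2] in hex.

C[0]: P[0] ⊕ 0x20 = 0xDF; E(K, 0xDF) = 0x6D.
C[1]: P[1] ⊕ 0x6D = 0x06; E(K, 0x06) = 0x34.
C[2]: P[2] ⊕ 0x34 = 0x3D; E(K, 0x3D) = 0x4F.

C[0] = 0x6D, C[1] = 0x34, C[2] = 0x4F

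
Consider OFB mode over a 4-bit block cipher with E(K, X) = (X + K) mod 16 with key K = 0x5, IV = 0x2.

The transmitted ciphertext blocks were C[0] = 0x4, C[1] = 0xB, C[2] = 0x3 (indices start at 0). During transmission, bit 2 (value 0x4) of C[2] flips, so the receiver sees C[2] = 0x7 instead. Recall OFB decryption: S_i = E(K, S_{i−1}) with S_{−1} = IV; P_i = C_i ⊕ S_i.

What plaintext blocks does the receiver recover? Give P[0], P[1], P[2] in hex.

P[0] = 0x3, P[1] = 0x7, P[2] = 0x6

Only C[2] changed, to 0x7. In OFB, a change in C_i flips the same bit in P_i only; the keystream is unaffected. Decrypting the received ciphertext:
P[0]: S = E(K, 0x2) = 0x7; 0x4 ⊕ 0x7 = 0x3.
P[1]: S = E(K, 0x7) = 0xC; 0xB ⊕ 0xC = 0x7.
P[2]: S = E(K, 0xC) = 0x1; 0x7 ⊕ 0x1 = 0x6.
Blocks that differ from the original plaintext: P[2].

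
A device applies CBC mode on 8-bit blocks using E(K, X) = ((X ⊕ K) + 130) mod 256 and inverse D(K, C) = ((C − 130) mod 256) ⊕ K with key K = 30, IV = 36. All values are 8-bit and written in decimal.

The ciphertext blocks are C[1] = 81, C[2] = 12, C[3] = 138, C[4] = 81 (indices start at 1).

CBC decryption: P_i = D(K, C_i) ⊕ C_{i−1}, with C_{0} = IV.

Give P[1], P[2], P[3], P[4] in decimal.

P[1] = 245, P[2] = 197, P[3] = 26, P[4] = 91

P[1]: D(K, 81) = 209; 209 ⊕ 36 = 245.
P[2]: D(K, 12) = 148; 148 ⊕ 81 = 197.
P[3]: D(K, 138) = 22; 22 ⊕ 12 = 26.
P[4]: D(K, 81) = 209; 209 ⊕ 138 = 91.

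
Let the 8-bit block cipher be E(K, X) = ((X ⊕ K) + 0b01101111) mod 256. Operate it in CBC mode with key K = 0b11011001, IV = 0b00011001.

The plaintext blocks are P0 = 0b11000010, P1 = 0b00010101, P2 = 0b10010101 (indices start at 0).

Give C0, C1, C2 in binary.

CBC encryption: C_i = E(K, P_i ⊕ C_{i−1}), with C_{−1} = IV.
C0: P0 ⊕ 0b00011001 = 0b11011011; E(K, 0b11011011) = 0b01110001.
C1: P1 ⊕ 0b01110001 = 0b01100100; E(K, 0b01100100) = 0b00101100.
C2: P2 ⊕ 0b00101100 = 0b10111001; E(K, 0b10111001) = 0b11001111.

C0 = 0b01110001, C1 = 0b00101100, C2 = 0b11001111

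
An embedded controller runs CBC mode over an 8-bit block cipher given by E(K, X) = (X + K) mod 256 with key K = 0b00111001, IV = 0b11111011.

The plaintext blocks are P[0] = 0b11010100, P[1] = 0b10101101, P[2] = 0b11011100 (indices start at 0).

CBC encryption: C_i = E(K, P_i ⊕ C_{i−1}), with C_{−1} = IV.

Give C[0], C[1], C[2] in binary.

C[0] = 0b01101000, C[1] = 0b11111110, C[2] = 0b01011011

C[0]: P[0] ⊕ 0b11111011 = 0b00101111; E(K, 0b00101111) = 0b01101000.
C[1]: P[1] ⊕ 0b01101000 = 0b11000101; E(K, 0b11000101) = 0b11111110.
C[2]: P[2] ⊕ 0b11111110 = 0b00100010; E(K, 0b00100010) = 0b01011011.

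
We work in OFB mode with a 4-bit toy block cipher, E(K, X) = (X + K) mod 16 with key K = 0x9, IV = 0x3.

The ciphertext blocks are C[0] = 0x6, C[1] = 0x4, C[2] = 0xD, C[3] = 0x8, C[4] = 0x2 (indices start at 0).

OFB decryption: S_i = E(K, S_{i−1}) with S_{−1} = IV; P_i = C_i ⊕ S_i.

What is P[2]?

P[0]: S = E(K, 0x3) = 0xC; 0x6 ⊕ 0xC = 0xA.
P[1]: S = E(K, 0xC) = 0x5; 0x4 ⊕ 0x5 = 0x1.
P[2]: S = E(K, 0x5) = 0xE; 0xD ⊕ 0xE = 0x3.

P[2] = 0x3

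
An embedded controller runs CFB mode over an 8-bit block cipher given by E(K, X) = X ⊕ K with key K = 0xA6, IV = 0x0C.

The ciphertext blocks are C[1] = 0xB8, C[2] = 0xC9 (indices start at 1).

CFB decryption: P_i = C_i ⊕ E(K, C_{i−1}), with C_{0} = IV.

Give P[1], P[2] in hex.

P[1]: E(K, 0x0C) = 0xAA; 0xB8 ⊕ 0xAA = 0x12.
P[2]: E(K, 0xB8) = 0x1E; 0xC9 ⊕ 0x1E = 0xD7.

P[1] = 0x12, P[2] = 0xD7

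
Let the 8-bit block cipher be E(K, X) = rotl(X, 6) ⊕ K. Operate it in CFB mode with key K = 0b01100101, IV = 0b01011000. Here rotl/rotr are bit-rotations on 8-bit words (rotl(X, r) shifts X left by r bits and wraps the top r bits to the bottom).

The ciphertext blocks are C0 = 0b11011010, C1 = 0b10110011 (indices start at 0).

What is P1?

P1 = 0b01100000

CFB decryption: P_i = C_i ⊕ E(K, C_{i−1}), with C_{−1} = IV.
P1: E(K, 0b11011010) = 0b11010011; 0b10110011 ⊕ 0b11010011 = 0b01100000.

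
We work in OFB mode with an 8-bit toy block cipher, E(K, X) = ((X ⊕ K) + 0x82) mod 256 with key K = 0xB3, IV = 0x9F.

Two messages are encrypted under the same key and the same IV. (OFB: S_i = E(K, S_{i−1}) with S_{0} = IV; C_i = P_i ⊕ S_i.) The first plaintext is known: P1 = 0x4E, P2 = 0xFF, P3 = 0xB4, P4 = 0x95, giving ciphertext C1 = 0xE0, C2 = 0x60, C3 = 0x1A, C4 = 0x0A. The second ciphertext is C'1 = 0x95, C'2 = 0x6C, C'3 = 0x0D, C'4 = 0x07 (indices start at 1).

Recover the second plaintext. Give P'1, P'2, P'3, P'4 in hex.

P'1 = 0x3B, P'2 = 0xF3, P'3 = 0xA3, P'4 = 0x98

In OFB with a reused IV, both messages share the same keystream S_i, so C_i ⊕ C'_i = P_i ⊕ P'_i and thus P'_i = P_i ⊕ C_i ⊕ C'_i.
P'1: 0x4E ⊕ 0xE0 ⊕ 0x95 = 0x3B.
P'2: 0xFF ⊕ 0x60 ⊕ 0x6C = 0xF3.
P'3: 0xB4 ⊕ 0x1A ⊕ 0x0D = 0xA3.
P'4: 0x95 ⊕ 0x0A ⊕ 0x07 = 0x98.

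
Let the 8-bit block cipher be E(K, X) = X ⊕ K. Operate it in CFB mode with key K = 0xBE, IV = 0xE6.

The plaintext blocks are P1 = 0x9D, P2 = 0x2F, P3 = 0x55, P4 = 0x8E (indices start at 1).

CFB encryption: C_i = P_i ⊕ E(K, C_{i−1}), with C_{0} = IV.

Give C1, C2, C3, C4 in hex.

C1 = 0xC5, C2 = 0x54, C3 = 0xBF, C4 = 0x8F

C1: E(K, 0xE6) = 0x58; 0x9D ⊕ 0x58 = 0xC5.
C2: E(K, 0xC5) = 0x7B; 0x2F ⊕ 0x7B = 0x54.
C3: E(K, 0x54) = 0xEA; 0x55 ⊕ 0xEA = 0xBF.
C4: E(K, 0xBF) = 0x01; 0x8E ⊕ 0x01 = 0x8F.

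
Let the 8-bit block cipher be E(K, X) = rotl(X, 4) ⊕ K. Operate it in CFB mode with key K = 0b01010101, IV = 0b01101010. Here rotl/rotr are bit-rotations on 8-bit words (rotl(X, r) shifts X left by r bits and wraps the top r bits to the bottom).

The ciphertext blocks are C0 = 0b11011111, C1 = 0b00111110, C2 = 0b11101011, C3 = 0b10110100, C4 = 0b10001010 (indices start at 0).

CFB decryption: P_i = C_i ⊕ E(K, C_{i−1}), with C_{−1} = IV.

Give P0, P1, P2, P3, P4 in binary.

P0 = 0b00101100, P1 = 0b10010110, P2 = 0b01011101, P3 = 0b01011111, P4 = 0b10010100

P0: E(K, 0b01101010) = 0b11110011; 0b11011111 ⊕ 0b11110011 = 0b00101100.
P1: E(K, 0b11011111) = 0b10101000; 0b00111110 ⊕ 0b10101000 = 0b10010110.
P2: E(K, 0b00111110) = 0b10110110; 0b11101011 ⊕ 0b10110110 = 0b01011101.
P3: E(K, 0b11101011) = 0b11101011; 0b10110100 ⊕ 0b11101011 = 0b01011111.
P4: E(K, 0b10110100) = 0b00011110; 0b10001010 ⊕ 0b00011110 = 0b10010100.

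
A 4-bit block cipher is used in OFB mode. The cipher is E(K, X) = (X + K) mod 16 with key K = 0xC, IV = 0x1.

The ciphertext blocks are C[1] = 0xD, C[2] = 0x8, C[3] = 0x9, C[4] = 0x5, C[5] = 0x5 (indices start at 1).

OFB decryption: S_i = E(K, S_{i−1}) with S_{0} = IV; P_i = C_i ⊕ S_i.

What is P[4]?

P[4] = 0x4

P[1]: S = E(K, 0x1) = 0xD; 0xD ⊕ 0xD = 0x0.
P[2]: S = E(K, 0xD) = 0x9; 0x8 ⊕ 0x9 = 0x1.
P[3]: S = E(K, 0x9) = 0x5; 0x9 ⊕ 0x5 = 0xC.
P[4]: S = E(K, 0x5) = 0x1; 0x5 ⊕ 0x1 = 0x4.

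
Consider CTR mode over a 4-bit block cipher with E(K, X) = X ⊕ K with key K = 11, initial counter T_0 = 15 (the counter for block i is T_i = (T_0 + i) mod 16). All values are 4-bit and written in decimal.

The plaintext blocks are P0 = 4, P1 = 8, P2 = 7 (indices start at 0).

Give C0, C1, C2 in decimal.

C0 = 0, C1 = 3, C2 = 13

CTR encryption: S_i = E(K, T_i) where T_i is the counter for block i; C_i = P_i ⊕ S_i.
C0: T = 15, S = E(K, T) = 4; 4 ⊕ 4 = 0.
C1: T = 0, S = E(K, T) = 11; 8 ⊕ 11 = 3.
C2: T = 1, S = E(K, T) = 10; 7 ⊕ 10 = 13.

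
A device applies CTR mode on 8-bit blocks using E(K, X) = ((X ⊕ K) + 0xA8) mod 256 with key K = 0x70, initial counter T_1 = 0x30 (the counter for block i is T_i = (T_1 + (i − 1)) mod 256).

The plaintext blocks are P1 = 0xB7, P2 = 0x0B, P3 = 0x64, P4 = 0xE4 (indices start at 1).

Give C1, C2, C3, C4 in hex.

CTR encryption: S_i = E(K, T_i) where T_i is the counter for block i; C_i = P_i ⊕ S_i.
C1: T = 0x30, S = E(K, T) = 0xE8; 0xB7 ⊕ 0xE8 = 0x5F.
C2: T = 0x31, S = E(K, T) = 0xE9; 0x0B ⊕ 0xE9 = 0xE2.
C3: T = 0x32, S = E(K, T) = 0xEA; 0x64 ⊕ 0xEA = 0x8E.
C4: T = 0x33, S = E(K, T) = 0xEB; 0xE4 ⊕ 0xEB = 0x0F.

C1 = 0x5F, C2 = 0xE2, C3 = 0x8E, C4 = 0x0F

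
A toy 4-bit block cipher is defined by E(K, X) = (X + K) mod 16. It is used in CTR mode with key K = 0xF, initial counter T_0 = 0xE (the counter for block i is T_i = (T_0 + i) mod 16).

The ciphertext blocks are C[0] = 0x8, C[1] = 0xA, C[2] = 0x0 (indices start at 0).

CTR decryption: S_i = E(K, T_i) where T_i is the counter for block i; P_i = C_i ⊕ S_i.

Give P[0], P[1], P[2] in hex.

P[0]: T = 0xE, S = E(K, T) = 0xD; 0x8 ⊕ 0xD = 0x5.
P[1]: T = 0xF, S = E(K, T) = 0xE; 0xA ⊕ 0xE = 0x4.
P[2]: T = 0x0, S = E(K, T) = 0xF; 0x0 ⊕ 0xF = 0xF.

P[0] = 0x5, P[1] = 0x4, P[2] = 0xF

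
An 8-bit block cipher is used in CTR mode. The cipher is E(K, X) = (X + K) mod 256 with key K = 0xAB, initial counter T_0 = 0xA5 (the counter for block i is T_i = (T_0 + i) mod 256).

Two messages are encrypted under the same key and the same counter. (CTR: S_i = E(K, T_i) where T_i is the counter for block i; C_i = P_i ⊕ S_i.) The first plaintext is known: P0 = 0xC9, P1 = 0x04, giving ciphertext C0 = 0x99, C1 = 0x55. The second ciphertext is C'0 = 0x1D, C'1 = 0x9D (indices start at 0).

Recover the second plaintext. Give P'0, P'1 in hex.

In CTR with a reused counter, both messages share the same keystream S_i, so C_i ⊕ C'_i = P_i ⊕ P'_i and thus P'_i = P_i ⊕ C_i ⊕ C'_i.
P'0: 0xC9 ⊕ 0x99 ⊕ 0x1D = 0x4D.
P'1: 0x04 ⊕ 0x55 ⊕ 0x9D = 0xCC.

P'0 = 0x4D, P'1 = 0xCC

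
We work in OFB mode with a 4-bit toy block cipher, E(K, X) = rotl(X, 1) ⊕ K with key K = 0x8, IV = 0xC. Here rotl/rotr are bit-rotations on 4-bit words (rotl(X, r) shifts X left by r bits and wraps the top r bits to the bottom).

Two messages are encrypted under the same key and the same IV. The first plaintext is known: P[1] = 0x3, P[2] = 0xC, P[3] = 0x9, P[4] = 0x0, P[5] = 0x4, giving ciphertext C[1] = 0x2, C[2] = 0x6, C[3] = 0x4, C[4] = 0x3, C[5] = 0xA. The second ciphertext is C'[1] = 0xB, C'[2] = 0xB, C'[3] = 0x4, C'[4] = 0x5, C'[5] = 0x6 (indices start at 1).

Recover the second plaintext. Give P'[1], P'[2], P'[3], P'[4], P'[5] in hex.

P'[1] = 0xA, P'[2] = 0x1, P'[3] = 0x9, P'[4] = 0x6, P'[5] = 0x8

In OFB with a reused IV, both messages share the same keystream S_i, so C_i ⊕ C'_i = P_i ⊕ P'_i and thus P'_i = P_i ⊕ C_i ⊕ C'_i.
P'[1]: 0x3 ⊕ 0x2 ⊕ 0xB = 0xA.
P'[2]: 0xC ⊕ 0x6 ⊕ 0xB = 0x1.
P'[3]: 0x9 ⊕ 0x4 ⊕ 0x4 = 0x9.
P'[4]: 0x0 ⊕ 0x3 ⊕ 0x5 = 0x6.
P'[5]: 0x4 ⊕ 0xA ⊕ 0x6 = 0x8.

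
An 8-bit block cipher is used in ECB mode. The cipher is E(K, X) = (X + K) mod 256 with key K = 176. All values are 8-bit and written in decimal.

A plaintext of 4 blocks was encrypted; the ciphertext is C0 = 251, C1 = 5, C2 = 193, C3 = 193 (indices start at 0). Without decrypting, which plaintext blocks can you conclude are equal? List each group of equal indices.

ECB encrypts each block independently with the same key, so equal ciphertext blocks imply equal plaintext blocks.
C2 = C3 = 193, so P2 = P3.

P2 = P3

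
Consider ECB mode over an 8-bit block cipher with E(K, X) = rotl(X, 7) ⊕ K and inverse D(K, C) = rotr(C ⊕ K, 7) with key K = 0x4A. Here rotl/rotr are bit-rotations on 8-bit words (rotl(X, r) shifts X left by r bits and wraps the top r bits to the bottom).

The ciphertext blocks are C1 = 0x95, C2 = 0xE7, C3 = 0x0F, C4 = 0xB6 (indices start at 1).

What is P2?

ECB decryption: P_i = D(K, C_i).
P2: D(K, 0xE7) = 0x5B.

P2 = 0x5B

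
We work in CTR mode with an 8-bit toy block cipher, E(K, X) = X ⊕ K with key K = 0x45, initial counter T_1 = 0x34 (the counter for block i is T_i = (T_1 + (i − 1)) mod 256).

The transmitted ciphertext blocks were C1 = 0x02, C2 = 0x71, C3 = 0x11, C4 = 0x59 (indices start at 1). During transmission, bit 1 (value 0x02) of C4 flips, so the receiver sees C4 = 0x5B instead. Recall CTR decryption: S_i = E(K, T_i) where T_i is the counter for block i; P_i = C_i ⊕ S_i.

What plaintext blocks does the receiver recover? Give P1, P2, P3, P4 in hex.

P1 = 0x73, P2 = 0x01, P3 = 0x62, P4 = 0x29

Only C4 changed, to 0x5B. In CTR, a change in C_i flips the same bit in P_i only; the keystream is unaffected. Decrypting the received ciphertext:
P1: T = 0x34, S = E(K, T) = 0x71; 0x02 ⊕ 0x71 = 0x73.
P2: T = 0x35, S = E(K, T) = 0x70; 0x71 ⊕ 0x70 = 0x01.
P3: T = 0x36, S = E(K, T) = 0x73; 0x11 ⊕ 0x73 = 0x62.
P4: T = 0x37, S = E(K, T) = 0x72; 0x5B ⊕ 0x72 = 0x29.
Blocks that differ from the original plaintext: P4.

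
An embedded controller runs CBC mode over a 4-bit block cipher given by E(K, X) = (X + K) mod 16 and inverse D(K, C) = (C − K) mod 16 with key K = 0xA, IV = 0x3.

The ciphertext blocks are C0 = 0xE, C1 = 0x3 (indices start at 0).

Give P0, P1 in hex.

P0 = 0x7, P1 = 0x7

CBC decryption: P_i = D(K, C_i) ⊕ C_{i−1}, with C_{−1} = IV.
P0: D(K, 0xE) = 0x4; 0x4 ⊕ 0x3 = 0x7.
P1: D(K, 0x3) = 0x9; 0x9 ⊕ 0xE = 0x7.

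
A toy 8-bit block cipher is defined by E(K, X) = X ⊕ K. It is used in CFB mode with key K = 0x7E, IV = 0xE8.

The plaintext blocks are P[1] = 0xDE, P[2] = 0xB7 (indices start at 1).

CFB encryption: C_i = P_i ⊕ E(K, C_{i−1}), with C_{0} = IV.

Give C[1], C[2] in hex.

C[1]: E(K, 0xE8) = 0x96; 0xDE ⊕ 0x96 = 0x48.
C[2]: E(K, 0x48) = 0x36; 0xB7 ⊕ 0x36 = 0x81.

C[1] = 0x48, C[2] = 0x81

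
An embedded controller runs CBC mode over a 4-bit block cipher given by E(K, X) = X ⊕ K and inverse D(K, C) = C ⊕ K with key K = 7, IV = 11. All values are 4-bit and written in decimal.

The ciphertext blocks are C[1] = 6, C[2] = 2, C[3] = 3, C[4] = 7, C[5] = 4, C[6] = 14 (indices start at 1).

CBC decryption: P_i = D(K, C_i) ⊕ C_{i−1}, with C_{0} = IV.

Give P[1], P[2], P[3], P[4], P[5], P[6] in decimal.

P[1] = 10, P[2] = 3, P[3] = 6, P[4] = 3, P[5] = 4, P[6] = 13

P[1]: D(K, 6) = 1; 1 ⊕ 11 = 10.
P[2]: D(K, 2) = 5; 5 ⊕ 6 = 3.
P[3]: D(K, 3) = 4; 4 ⊕ 2 = 6.
P[4]: D(K, 7) = 0; 0 ⊕ 3 = 3.
P[5]: D(K, 4) = 3; 3 ⊕ 7 = 4.
P[6]: D(K, 14) = 9; 9 ⊕ 4 = 13.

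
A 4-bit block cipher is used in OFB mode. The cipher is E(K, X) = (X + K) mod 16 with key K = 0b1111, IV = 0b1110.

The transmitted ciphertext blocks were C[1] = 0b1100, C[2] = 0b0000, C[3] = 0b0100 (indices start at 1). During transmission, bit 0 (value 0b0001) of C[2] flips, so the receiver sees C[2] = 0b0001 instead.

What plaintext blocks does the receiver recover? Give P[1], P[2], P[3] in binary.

P[1] = 0b0001, P[2] = 0b1101, P[3] = 0b1111

OFB decryption: S_i = E(K, S_{i−1}) with S_{0} = IV; P_i = C_i ⊕ S_i.
Only C[2] changed, to 0b0001. In OFB, a change in C_i flips the same bit in P_i only; the keystream is unaffected. Decrypting the received ciphertext:
P[1]: S = E(K, 0b1110) = 0b1101; 0b1100 ⊕ 0b1101 = 0b0001.
P[2]: S = E(K, 0b1101) = 0b1100; 0b0001 ⊕ 0b1100 = 0b1101.
P[3]: S = E(K, 0b1100) = 0b1011; 0b0100 ⊕ 0b1011 = 0b1111.
Blocks that differ from the original plaintext: P[2].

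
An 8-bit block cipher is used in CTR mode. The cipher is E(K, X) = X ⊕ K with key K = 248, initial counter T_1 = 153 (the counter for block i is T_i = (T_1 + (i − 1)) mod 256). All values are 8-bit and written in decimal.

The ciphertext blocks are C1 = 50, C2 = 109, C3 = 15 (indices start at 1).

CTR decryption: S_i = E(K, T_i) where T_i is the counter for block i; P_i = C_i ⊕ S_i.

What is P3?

P3 = 108

P3: T = 155, S = E(K, T) = 99; 15 ⊕ 99 = 108.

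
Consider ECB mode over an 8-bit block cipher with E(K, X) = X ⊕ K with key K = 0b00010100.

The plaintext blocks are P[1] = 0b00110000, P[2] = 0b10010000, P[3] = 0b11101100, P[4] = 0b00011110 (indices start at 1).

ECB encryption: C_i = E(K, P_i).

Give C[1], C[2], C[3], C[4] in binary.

C[1]: E(K, 0b00110000) = 0b00100100.
C[2]: E(K, 0b10010000) = 0b10000100.
C[3]: E(K, 0b11101100) = 0b11111000.
C[4]: E(K, 0b00011110) = 0b00001010.

C[1] = 0b00100100, C[2] = 0b10000100, C[3] = 0b11111000, C[4] = 0b00001010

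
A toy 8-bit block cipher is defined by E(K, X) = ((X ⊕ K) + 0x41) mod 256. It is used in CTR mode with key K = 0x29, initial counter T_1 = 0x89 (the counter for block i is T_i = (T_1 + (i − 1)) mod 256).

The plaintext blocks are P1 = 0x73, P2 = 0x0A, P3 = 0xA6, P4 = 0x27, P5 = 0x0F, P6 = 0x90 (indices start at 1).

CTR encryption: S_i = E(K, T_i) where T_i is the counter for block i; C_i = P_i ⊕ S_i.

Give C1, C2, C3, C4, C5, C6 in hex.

C1 = 0x92, C2 = 0xEE, C3 = 0x45, C4 = 0xC1, C5 = 0xEA, C6 = 0x78

C1: T = 0x89, S = E(K, T) = 0xE1; 0x73 ⊕ 0xE1 = 0x92.
C2: T = 0x8A, S = E(K, T) = 0xE4; 0x0A ⊕ 0xE4 = 0xEE.
C3: T = 0x8B, S = E(K, T) = 0xE3; 0xA6 ⊕ 0xE3 = 0x45.
C4: T = 0x8C, S = E(K, T) = 0xE6; 0x27 ⊕ 0xE6 = 0xC1.
C5: T = 0x8D, S = E(K, T) = 0xE5; 0x0F ⊕ 0xE5 = 0xEA.
C6: T = 0x8E, S = E(K, T) = 0xE8; 0x90 ⊕ 0xE8 = 0x78.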